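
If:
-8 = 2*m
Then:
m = -4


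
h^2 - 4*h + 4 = (h - 2)^2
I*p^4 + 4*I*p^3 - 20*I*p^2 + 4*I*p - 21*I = (p - 3)*(p + 7)*(p + I)*(I*p + 1)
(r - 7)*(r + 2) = r^2 - 5*r - 14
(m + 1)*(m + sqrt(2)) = m^2 + m + sqrt(2)*m + sqrt(2)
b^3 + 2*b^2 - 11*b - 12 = (b - 3)*(b + 1)*(b + 4)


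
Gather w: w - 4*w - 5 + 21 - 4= 12 - 3*w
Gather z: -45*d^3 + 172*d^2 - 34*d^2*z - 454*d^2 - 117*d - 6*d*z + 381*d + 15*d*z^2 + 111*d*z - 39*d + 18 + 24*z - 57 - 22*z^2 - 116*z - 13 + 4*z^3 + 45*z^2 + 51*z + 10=-45*d^3 - 282*d^2 + 225*d + 4*z^3 + z^2*(15*d + 23) + z*(-34*d^2 + 105*d - 41) - 42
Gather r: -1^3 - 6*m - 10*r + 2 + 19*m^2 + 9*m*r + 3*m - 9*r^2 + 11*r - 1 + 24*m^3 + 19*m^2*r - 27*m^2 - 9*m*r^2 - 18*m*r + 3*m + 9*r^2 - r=24*m^3 - 8*m^2 - 9*m*r^2 + r*(19*m^2 - 9*m)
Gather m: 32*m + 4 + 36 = 32*m + 40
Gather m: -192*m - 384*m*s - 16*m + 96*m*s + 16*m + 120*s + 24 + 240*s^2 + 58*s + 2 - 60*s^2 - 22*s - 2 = m*(-288*s - 192) + 180*s^2 + 156*s + 24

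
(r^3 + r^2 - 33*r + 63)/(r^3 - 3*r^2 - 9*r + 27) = (r + 7)/(r + 3)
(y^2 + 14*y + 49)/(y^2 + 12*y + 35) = (y + 7)/(y + 5)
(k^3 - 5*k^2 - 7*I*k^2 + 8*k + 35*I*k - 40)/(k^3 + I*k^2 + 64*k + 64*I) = (k - 5)/(k + 8*I)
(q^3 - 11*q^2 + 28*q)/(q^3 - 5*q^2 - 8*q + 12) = q*(q^2 - 11*q + 28)/(q^3 - 5*q^2 - 8*q + 12)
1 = 1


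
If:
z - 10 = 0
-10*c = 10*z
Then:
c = -10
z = 10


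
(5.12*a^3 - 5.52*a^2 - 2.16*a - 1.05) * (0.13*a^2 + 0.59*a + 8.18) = 0.6656*a^5 + 2.3032*a^4 + 38.344*a^3 - 46.5645*a^2 - 18.2883*a - 8.589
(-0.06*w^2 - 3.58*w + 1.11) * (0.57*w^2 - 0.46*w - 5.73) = -0.0342*w^4 - 2.013*w^3 + 2.6233*w^2 + 20.0028*w - 6.3603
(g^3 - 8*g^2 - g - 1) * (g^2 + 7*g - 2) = g^5 - g^4 - 59*g^3 + 8*g^2 - 5*g + 2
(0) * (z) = 0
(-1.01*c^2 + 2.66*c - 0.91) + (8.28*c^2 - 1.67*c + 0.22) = 7.27*c^2 + 0.99*c - 0.69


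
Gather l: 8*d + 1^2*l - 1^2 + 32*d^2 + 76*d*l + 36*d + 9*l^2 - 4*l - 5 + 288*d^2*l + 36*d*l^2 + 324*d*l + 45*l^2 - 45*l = 32*d^2 + 44*d + l^2*(36*d + 54) + l*(288*d^2 + 400*d - 48) - 6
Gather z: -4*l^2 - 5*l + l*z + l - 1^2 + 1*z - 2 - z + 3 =-4*l^2 + l*z - 4*l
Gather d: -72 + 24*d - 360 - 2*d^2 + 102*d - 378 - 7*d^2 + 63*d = -9*d^2 + 189*d - 810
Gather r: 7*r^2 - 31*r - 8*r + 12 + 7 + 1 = 7*r^2 - 39*r + 20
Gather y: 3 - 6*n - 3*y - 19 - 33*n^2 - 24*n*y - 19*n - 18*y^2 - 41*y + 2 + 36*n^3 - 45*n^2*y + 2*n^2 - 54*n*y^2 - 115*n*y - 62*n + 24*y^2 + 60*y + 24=36*n^3 - 31*n^2 - 87*n + y^2*(6 - 54*n) + y*(-45*n^2 - 139*n + 16) + 10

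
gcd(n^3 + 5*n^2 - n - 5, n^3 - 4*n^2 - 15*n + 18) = n - 1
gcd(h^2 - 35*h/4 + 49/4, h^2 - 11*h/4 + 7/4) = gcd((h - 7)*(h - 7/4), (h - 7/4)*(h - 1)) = h - 7/4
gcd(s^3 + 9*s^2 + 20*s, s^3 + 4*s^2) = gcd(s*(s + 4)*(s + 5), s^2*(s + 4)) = s^2 + 4*s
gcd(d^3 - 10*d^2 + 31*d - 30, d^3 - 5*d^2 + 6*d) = d^2 - 5*d + 6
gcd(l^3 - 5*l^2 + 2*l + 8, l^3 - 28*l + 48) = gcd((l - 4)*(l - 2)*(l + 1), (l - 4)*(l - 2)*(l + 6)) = l^2 - 6*l + 8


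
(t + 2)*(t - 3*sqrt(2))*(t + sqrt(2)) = t^3 - 2*sqrt(2)*t^2 + 2*t^2 - 6*t - 4*sqrt(2)*t - 12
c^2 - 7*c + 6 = (c - 6)*(c - 1)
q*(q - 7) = q^2 - 7*q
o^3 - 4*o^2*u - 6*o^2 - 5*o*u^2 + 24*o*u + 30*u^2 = (o - 6)*(o - 5*u)*(o + u)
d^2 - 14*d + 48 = (d - 8)*(d - 6)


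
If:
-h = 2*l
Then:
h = -2*l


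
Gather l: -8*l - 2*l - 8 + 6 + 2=-10*l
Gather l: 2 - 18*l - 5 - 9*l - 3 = -27*l - 6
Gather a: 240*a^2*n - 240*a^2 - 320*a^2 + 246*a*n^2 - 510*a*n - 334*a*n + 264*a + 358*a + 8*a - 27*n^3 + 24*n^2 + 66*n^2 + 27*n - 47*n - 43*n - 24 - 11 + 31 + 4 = a^2*(240*n - 560) + a*(246*n^2 - 844*n + 630) - 27*n^3 + 90*n^2 - 63*n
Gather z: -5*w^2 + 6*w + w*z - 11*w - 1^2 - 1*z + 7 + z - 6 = -5*w^2 + w*z - 5*w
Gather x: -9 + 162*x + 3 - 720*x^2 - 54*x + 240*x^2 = -480*x^2 + 108*x - 6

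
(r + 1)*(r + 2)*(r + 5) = r^3 + 8*r^2 + 17*r + 10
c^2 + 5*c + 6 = (c + 2)*(c + 3)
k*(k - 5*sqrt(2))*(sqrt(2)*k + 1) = sqrt(2)*k^3 - 9*k^2 - 5*sqrt(2)*k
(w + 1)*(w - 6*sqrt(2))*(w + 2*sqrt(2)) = w^3 - 4*sqrt(2)*w^2 + w^2 - 24*w - 4*sqrt(2)*w - 24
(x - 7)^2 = x^2 - 14*x + 49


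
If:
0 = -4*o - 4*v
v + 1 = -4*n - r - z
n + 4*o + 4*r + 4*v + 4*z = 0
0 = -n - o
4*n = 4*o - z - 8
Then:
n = -4/19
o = 4/19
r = 121/19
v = -4/19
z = -120/19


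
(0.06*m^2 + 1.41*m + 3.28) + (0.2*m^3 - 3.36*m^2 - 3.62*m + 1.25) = 0.2*m^3 - 3.3*m^2 - 2.21*m + 4.53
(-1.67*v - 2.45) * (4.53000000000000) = -7.5651*v - 11.0985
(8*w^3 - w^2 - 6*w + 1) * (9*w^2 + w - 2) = 72*w^5 - w^4 - 71*w^3 + 5*w^2 + 13*w - 2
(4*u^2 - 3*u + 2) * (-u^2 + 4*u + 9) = -4*u^4 + 19*u^3 + 22*u^2 - 19*u + 18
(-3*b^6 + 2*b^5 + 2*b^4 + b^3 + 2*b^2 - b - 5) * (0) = 0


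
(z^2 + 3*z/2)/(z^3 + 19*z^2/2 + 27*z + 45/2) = z/(z^2 + 8*z + 15)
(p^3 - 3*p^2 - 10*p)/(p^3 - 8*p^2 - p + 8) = p*(p^2 - 3*p - 10)/(p^3 - 8*p^2 - p + 8)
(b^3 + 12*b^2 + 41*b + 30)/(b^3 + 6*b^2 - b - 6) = (b + 5)/(b - 1)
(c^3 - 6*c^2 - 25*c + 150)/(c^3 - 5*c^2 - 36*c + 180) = (c + 5)/(c + 6)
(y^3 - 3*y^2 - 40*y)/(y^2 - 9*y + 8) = y*(y + 5)/(y - 1)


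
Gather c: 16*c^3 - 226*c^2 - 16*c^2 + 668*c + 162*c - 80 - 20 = 16*c^3 - 242*c^2 + 830*c - 100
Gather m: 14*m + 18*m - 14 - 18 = 32*m - 32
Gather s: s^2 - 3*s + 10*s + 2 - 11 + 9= s^2 + 7*s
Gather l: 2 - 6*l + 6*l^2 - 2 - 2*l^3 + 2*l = -2*l^3 + 6*l^2 - 4*l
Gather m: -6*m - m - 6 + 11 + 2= 7 - 7*m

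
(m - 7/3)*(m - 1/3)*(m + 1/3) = m^3 - 7*m^2/3 - m/9 + 7/27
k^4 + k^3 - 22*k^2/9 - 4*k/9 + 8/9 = (k - 1)*(k - 2/3)*(k + 2/3)*(k + 2)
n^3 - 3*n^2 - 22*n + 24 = (n - 6)*(n - 1)*(n + 4)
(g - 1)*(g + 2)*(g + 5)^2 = g^4 + 11*g^3 + 33*g^2 + 5*g - 50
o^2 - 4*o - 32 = (o - 8)*(o + 4)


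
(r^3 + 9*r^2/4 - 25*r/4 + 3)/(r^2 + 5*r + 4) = (4*r^2 - 7*r + 3)/(4*(r + 1))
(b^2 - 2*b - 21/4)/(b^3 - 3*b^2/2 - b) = (-4*b^2 + 8*b + 21)/(2*b*(-2*b^2 + 3*b + 2))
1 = 1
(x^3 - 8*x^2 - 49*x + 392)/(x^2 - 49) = x - 8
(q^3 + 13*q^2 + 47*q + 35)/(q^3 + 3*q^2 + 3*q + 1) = (q^2 + 12*q + 35)/(q^2 + 2*q + 1)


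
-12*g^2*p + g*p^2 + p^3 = p*(-3*g + p)*(4*g + p)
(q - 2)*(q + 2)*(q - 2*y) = q^3 - 2*q^2*y - 4*q + 8*y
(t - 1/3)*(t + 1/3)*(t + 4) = t^3 + 4*t^2 - t/9 - 4/9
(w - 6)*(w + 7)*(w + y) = w^3 + w^2*y + w^2 + w*y - 42*w - 42*y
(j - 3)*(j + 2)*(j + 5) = j^3 + 4*j^2 - 11*j - 30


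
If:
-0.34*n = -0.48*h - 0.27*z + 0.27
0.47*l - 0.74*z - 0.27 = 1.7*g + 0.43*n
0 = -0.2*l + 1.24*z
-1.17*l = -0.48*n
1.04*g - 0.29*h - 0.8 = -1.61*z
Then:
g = 0.56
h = -2.32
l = -1.76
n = -4.29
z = -0.28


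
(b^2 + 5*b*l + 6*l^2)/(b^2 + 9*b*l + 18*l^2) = (b + 2*l)/(b + 6*l)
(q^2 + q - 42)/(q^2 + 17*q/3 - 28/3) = 3*(q - 6)/(3*q - 4)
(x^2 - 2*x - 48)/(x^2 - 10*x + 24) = (x^2 - 2*x - 48)/(x^2 - 10*x + 24)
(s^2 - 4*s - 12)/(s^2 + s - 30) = (s^2 - 4*s - 12)/(s^2 + s - 30)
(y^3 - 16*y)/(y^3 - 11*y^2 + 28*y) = (y + 4)/(y - 7)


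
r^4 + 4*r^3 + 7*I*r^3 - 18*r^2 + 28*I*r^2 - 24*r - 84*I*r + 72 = (r - 2)*(r + 6)*(r + I)*(r + 6*I)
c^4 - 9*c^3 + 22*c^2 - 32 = (c - 4)^2*(c - 2)*(c + 1)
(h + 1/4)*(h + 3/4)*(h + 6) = h^3 + 7*h^2 + 99*h/16 + 9/8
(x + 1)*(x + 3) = x^2 + 4*x + 3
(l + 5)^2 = l^2 + 10*l + 25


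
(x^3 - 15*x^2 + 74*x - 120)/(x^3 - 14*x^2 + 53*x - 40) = (x^2 - 10*x + 24)/(x^2 - 9*x + 8)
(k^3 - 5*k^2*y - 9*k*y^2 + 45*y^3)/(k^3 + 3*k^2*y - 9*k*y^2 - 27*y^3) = (k - 5*y)/(k + 3*y)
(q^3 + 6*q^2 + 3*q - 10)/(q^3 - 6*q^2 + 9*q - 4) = (q^2 + 7*q + 10)/(q^2 - 5*q + 4)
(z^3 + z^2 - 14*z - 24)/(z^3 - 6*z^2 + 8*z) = (z^2 + 5*z + 6)/(z*(z - 2))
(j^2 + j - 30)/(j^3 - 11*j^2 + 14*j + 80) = (j + 6)/(j^2 - 6*j - 16)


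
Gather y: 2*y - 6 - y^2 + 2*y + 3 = -y^2 + 4*y - 3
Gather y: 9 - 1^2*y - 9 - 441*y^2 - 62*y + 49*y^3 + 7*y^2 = 49*y^3 - 434*y^2 - 63*y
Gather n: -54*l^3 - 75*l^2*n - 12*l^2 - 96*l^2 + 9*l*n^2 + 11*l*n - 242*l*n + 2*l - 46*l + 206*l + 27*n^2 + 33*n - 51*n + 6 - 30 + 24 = -54*l^3 - 108*l^2 + 162*l + n^2*(9*l + 27) + n*(-75*l^2 - 231*l - 18)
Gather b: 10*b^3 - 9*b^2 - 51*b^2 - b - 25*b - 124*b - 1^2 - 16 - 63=10*b^3 - 60*b^2 - 150*b - 80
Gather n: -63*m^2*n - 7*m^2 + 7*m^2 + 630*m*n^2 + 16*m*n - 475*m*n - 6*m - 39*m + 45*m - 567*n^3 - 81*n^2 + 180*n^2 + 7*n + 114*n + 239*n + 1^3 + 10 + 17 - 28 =-567*n^3 + n^2*(630*m + 99) + n*(-63*m^2 - 459*m + 360)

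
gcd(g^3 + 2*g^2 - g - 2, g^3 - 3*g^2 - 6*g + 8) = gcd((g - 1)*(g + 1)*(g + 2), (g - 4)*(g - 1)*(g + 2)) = g^2 + g - 2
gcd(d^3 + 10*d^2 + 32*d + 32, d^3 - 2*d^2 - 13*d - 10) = d + 2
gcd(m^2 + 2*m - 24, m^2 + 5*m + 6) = 1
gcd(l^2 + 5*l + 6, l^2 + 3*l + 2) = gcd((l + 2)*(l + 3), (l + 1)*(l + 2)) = l + 2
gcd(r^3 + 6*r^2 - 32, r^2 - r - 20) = r + 4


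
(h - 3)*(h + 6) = h^2 + 3*h - 18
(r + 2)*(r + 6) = r^2 + 8*r + 12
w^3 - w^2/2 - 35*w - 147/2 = (w - 7)*(w + 3)*(w + 7/2)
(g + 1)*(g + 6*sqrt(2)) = g^2 + g + 6*sqrt(2)*g + 6*sqrt(2)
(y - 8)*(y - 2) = y^2 - 10*y + 16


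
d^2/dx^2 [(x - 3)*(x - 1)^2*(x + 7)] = 12*x^2 + 12*x - 56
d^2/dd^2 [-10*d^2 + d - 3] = -20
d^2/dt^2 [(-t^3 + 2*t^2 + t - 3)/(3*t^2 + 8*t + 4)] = 2*(-91*t^3 - 249*t^2 - 300*t - 156)/(27*t^6 + 216*t^5 + 684*t^4 + 1088*t^3 + 912*t^2 + 384*t + 64)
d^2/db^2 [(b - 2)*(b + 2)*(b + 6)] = 6*b + 12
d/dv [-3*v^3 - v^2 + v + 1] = -9*v^2 - 2*v + 1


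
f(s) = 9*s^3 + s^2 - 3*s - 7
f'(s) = 27*s^2 + 2*s - 3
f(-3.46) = -357.44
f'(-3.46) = 313.31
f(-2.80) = -188.33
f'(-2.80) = 203.08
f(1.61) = 28.32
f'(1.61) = 70.21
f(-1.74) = -46.16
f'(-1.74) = 75.27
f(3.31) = 320.41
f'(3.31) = 299.43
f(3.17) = 280.23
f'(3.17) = 274.66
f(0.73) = -5.16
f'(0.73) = 12.85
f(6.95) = 3041.77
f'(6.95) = 1315.07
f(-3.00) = -232.00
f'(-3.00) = 234.00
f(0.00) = -7.00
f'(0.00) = -3.00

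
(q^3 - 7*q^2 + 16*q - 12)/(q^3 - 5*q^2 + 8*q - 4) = (q - 3)/(q - 1)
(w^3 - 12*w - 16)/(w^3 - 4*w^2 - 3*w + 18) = (w^2 - 2*w - 8)/(w^2 - 6*w + 9)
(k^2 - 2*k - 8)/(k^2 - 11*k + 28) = (k + 2)/(k - 7)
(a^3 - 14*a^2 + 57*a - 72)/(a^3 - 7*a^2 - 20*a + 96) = (a - 3)/(a + 4)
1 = 1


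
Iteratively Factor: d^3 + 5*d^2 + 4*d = (d + 1)*(d^2 + 4*d) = d*(d + 1)*(d + 4)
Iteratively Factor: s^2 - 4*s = (s)*(s - 4)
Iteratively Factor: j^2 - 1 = (j - 1)*(j + 1)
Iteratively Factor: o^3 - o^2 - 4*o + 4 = (o - 1)*(o^2 - 4) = (o - 1)*(o + 2)*(o - 2)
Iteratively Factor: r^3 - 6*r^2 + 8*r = (r - 4)*(r^2 - 2*r) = (r - 4)*(r - 2)*(r)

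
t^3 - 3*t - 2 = (t - 2)*(t + 1)^2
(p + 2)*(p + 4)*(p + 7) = p^3 + 13*p^2 + 50*p + 56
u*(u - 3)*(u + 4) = u^3 + u^2 - 12*u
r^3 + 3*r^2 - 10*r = r*(r - 2)*(r + 5)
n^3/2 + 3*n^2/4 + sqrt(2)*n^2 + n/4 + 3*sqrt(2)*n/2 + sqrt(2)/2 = (n/2 + 1/2)*(n + 1/2)*(n + 2*sqrt(2))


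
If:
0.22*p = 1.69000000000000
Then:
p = 7.68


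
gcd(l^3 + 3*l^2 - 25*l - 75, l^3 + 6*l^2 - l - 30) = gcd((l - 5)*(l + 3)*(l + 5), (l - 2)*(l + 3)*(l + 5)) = l^2 + 8*l + 15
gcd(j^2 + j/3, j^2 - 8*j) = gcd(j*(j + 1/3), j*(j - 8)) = j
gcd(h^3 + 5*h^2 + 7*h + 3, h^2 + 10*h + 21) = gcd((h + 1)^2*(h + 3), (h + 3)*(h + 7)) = h + 3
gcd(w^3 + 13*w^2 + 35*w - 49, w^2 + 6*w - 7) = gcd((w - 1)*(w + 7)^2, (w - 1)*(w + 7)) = w^2 + 6*w - 7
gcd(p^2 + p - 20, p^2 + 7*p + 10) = p + 5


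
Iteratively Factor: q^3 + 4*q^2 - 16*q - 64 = (q + 4)*(q^2 - 16) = (q + 4)^2*(q - 4)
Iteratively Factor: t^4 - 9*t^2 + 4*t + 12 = (t - 2)*(t^3 + 2*t^2 - 5*t - 6) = (t - 2)*(t + 3)*(t^2 - t - 2) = (t - 2)*(t + 1)*(t + 3)*(t - 2)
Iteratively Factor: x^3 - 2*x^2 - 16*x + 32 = (x + 4)*(x^2 - 6*x + 8) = (x - 4)*(x + 4)*(x - 2)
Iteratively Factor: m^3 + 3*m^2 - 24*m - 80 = (m + 4)*(m^2 - m - 20) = (m + 4)^2*(m - 5)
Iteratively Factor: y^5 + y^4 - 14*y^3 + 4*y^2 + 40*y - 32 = (y - 1)*(y^4 + 2*y^3 - 12*y^2 - 8*y + 32) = (y - 2)*(y - 1)*(y^3 + 4*y^2 - 4*y - 16) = (y - 2)^2*(y - 1)*(y^2 + 6*y + 8) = (y - 2)^2*(y - 1)*(y + 4)*(y + 2)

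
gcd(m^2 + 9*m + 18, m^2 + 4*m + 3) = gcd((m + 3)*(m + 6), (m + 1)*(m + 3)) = m + 3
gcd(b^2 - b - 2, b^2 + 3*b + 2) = b + 1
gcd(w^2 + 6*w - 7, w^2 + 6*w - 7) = w^2 + 6*w - 7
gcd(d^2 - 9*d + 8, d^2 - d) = d - 1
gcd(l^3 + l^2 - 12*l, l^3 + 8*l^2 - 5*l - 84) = l^2 + l - 12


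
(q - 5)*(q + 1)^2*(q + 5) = q^4 + 2*q^3 - 24*q^2 - 50*q - 25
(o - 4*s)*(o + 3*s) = o^2 - o*s - 12*s^2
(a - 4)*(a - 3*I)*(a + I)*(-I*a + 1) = -I*a^4 - a^3 + 4*I*a^3 + 4*a^2 - 5*I*a^2 + 3*a + 20*I*a - 12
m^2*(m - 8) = m^3 - 8*m^2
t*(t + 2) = t^2 + 2*t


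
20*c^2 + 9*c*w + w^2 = (4*c + w)*(5*c + w)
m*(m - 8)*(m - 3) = m^3 - 11*m^2 + 24*m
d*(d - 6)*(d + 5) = d^3 - d^2 - 30*d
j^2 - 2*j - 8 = (j - 4)*(j + 2)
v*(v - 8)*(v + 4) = v^3 - 4*v^2 - 32*v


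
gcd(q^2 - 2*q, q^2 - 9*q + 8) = 1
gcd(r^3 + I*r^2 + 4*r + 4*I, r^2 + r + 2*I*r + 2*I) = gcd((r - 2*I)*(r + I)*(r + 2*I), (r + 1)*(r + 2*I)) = r + 2*I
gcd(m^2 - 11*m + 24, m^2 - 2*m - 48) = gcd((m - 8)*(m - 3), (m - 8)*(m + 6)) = m - 8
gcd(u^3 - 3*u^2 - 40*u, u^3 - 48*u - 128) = u - 8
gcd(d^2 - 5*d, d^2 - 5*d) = d^2 - 5*d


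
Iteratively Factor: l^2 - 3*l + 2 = (l - 2)*(l - 1)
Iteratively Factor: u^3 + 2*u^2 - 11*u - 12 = (u + 1)*(u^2 + u - 12) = (u + 1)*(u + 4)*(u - 3)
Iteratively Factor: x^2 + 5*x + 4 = (x + 1)*(x + 4)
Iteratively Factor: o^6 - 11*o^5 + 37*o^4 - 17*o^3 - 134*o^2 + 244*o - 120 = (o + 2)*(o^5 - 13*o^4 + 63*o^3 - 143*o^2 + 152*o - 60) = (o - 2)*(o + 2)*(o^4 - 11*o^3 + 41*o^2 - 61*o + 30) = (o - 2)*(o - 1)*(o + 2)*(o^3 - 10*o^2 + 31*o - 30) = (o - 2)^2*(o - 1)*(o + 2)*(o^2 - 8*o + 15) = (o - 3)*(o - 2)^2*(o - 1)*(o + 2)*(o - 5)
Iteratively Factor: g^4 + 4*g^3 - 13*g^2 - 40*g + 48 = (g - 3)*(g^3 + 7*g^2 + 8*g - 16) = (g - 3)*(g + 4)*(g^2 + 3*g - 4) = (g - 3)*(g - 1)*(g + 4)*(g + 4)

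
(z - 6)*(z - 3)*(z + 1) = z^3 - 8*z^2 + 9*z + 18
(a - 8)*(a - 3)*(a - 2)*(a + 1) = a^4 - 12*a^3 + 33*a^2 - 2*a - 48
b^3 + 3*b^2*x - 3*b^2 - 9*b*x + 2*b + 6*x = (b - 2)*(b - 1)*(b + 3*x)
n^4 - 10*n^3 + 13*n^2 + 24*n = n*(n - 8)*(n - 3)*(n + 1)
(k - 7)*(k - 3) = k^2 - 10*k + 21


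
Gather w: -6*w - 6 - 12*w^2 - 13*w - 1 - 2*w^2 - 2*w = -14*w^2 - 21*w - 7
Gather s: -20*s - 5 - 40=-20*s - 45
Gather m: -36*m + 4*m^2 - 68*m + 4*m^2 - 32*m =8*m^2 - 136*m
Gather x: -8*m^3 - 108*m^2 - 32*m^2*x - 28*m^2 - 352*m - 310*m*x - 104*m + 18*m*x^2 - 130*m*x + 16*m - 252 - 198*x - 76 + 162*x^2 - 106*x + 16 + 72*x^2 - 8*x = -8*m^3 - 136*m^2 - 440*m + x^2*(18*m + 234) + x*(-32*m^2 - 440*m - 312) - 312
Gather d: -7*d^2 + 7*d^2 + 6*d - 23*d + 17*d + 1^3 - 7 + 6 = 0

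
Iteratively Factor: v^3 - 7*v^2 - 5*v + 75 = (v - 5)*(v^2 - 2*v - 15) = (v - 5)*(v + 3)*(v - 5)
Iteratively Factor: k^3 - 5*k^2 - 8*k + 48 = (k - 4)*(k^2 - k - 12) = (k - 4)^2*(k + 3)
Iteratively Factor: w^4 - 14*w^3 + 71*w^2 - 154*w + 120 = (w - 3)*(w^3 - 11*w^2 + 38*w - 40) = (w - 5)*(w - 3)*(w^2 - 6*w + 8) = (w - 5)*(w - 3)*(w - 2)*(w - 4)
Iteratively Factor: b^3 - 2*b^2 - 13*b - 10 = (b + 2)*(b^2 - 4*b - 5) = (b + 1)*(b + 2)*(b - 5)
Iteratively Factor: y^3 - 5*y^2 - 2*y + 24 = (y - 4)*(y^2 - y - 6) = (y - 4)*(y + 2)*(y - 3)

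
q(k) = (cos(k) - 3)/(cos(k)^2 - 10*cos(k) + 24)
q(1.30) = -0.13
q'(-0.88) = -0.01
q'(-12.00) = 0.00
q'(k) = (2*sin(k)*cos(k) - 10*sin(k))*(cos(k) - 3)/(cos(k)^2 - 10*cos(k) + 24)^2 - sin(k)/(cos(k)^2 - 10*cos(k) + 24)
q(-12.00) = -0.13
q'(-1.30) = -0.01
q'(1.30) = 0.01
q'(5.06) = -0.01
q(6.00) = -0.13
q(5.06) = -0.13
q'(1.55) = 0.01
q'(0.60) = 0.00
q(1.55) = -0.13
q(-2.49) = -0.12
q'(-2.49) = -0.01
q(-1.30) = -0.13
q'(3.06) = 0.00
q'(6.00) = 0.00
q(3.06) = -0.11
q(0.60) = -0.13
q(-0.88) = -0.13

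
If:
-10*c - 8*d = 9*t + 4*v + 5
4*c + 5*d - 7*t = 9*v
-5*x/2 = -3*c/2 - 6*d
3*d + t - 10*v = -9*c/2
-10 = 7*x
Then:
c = 13970/58107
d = -5440/8301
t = -3725/19369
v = -2085/19369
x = -10/7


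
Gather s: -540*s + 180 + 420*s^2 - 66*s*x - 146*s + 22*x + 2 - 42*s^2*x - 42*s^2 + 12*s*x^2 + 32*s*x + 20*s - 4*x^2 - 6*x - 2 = s^2*(378 - 42*x) + s*(12*x^2 - 34*x - 666) - 4*x^2 + 16*x + 180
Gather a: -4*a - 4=-4*a - 4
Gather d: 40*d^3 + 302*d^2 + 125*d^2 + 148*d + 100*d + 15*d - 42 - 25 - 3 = 40*d^3 + 427*d^2 + 263*d - 70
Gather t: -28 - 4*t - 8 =-4*t - 36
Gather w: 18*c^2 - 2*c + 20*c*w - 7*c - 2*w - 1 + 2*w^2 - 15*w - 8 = 18*c^2 - 9*c + 2*w^2 + w*(20*c - 17) - 9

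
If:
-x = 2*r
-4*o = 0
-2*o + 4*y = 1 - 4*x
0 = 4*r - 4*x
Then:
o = 0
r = 0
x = 0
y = 1/4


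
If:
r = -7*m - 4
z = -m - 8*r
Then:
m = z/55 - 32/55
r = 4/55 - 7*z/55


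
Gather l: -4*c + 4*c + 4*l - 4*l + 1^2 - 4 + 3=0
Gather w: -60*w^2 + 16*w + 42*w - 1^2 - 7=-60*w^2 + 58*w - 8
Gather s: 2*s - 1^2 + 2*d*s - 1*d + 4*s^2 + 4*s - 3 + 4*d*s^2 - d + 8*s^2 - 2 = -2*d + s^2*(4*d + 12) + s*(2*d + 6) - 6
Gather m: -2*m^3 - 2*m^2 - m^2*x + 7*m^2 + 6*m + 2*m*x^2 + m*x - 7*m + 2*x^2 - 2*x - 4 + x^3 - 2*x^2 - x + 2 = -2*m^3 + m^2*(5 - x) + m*(2*x^2 + x - 1) + x^3 - 3*x - 2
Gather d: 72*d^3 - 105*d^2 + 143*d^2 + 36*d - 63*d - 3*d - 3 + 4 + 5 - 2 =72*d^3 + 38*d^2 - 30*d + 4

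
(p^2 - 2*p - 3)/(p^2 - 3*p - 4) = (p - 3)/(p - 4)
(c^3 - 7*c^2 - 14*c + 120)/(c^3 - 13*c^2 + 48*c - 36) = (c^2 - c - 20)/(c^2 - 7*c + 6)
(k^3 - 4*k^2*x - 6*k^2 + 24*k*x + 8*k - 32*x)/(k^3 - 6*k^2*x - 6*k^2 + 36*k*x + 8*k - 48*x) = (-k + 4*x)/(-k + 6*x)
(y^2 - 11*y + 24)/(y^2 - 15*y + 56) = (y - 3)/(y - 7)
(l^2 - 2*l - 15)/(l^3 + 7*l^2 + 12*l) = (l - 5)/(l*(l + 4))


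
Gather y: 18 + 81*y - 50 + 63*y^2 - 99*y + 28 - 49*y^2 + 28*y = 14*y^2 + 10*y - 4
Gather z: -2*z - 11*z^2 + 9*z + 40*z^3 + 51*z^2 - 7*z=40*z^3 + 40*z^2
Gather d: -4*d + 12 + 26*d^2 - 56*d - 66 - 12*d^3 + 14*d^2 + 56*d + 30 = -12*d^3 + 40*d^2 - 4*d - 24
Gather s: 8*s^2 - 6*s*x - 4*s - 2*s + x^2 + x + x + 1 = 8*s^2 + s*(-6*x - 6) + x^2 + 2*x + 1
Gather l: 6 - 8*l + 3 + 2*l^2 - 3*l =2*l^2 - 11*l + 9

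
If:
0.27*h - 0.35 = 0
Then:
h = 1.30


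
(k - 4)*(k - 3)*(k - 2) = k^3 - 9*k^2 + 26*k - 24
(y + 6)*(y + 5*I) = y^2 + 6*y + 5*I*y + 30*I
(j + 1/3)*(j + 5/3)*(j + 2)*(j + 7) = j^4 + 11*j^3 + 293*j^2/9 + 33*j + 70/9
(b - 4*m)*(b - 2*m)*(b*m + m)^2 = b^4*m^2 - 6*b^3*m^3 + 2*b^3*m^2 + 8*b^2*m^4 - 12*b^2*m^3 + b^2*m^2 + 16*b*m^4 - 6*b*m^3 + 8*m^4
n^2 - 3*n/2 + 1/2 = (n - 1)*(n - 1/2)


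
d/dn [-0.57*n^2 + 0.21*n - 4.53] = 0.21 - 1.14*n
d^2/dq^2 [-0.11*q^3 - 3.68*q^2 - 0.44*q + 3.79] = -0.66*q - 7.36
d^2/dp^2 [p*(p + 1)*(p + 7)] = 6*p + 16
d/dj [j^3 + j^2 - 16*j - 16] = 3*j^2 + 2*j - 16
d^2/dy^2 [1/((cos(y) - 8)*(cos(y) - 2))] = (-4*sin(y)^4 + 38*sin(y)^2 - 395*cos(y)/2 + 15*cos(3*y)/2 + 134)/((cos(y) - 8)^3*(cos(y) - 2)^3)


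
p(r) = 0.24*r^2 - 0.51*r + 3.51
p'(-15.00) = -7.71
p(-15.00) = 65.16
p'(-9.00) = -4.83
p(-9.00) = 27.54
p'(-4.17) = -2.51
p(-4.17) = 9.81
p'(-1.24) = -1.11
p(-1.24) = 4.51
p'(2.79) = 0.83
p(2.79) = 3.96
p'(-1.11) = -1.04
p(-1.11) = 4.37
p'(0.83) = -0.11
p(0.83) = 3.25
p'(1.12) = 0.03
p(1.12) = 3.24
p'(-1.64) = -1.30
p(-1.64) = 4.99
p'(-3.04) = -1.97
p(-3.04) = 7.28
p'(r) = 0.48*r - 0.51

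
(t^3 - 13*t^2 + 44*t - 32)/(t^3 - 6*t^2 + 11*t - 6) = (t^2 - 12*t + 32)/(t^2 - 5*t + 6)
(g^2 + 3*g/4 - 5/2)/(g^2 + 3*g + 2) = (g - 5/4)/(g + 1)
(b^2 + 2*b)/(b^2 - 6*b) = (b + 2)/(b - 6)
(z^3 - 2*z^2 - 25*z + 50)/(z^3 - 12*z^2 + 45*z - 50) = (z + 5)/(z - 5)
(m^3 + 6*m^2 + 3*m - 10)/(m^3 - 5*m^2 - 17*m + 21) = (m^2 + 7*m + 10)/(m^2 - 4*m - 21)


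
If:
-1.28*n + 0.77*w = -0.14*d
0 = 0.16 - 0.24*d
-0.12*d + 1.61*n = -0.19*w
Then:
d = 0.67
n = 0.05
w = -0.03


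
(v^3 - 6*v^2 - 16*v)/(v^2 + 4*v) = (v^2 - 6*v - 16)/(v + 4)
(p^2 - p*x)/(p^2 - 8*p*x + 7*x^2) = p/(p - 7*x)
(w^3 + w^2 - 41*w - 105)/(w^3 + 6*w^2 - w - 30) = (w - 7)/(w - 2)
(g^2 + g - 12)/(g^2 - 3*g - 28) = (g - 3)/(g - 7)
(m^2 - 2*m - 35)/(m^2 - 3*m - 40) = (m - 7)/(m - 8)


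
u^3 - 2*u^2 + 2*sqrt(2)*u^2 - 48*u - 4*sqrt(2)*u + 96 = (u - 2)*(u - 4*sqrt(2))*(u + 6*sqrt(2))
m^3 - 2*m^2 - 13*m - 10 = (m - 5)*(m + 1)*(m + 2)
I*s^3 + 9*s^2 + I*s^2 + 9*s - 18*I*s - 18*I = (s - 6*I)*(s - 3*I)*(I*s + I)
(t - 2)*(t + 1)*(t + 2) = t^3 + t^2 - 4*t - 4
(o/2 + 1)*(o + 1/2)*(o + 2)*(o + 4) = o^4/2 + 17*o^3/4 + 12*o^2 + 13*o + 4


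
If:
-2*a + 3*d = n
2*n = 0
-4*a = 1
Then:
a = -1/4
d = -1/6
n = 0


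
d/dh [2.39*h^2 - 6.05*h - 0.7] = 4.78*h - 6.05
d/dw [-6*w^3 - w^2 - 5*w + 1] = -18*w^2 - 2*w - 5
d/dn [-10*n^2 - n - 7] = -20*n - 1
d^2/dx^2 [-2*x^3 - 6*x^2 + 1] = -12*x - 12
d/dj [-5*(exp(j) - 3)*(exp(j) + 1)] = 10*(1 - exp(j))*exp(j)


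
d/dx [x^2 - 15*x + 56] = 2*x - 15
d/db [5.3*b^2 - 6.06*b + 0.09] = 10.6*b - 6.06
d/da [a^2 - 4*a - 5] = 2*a - 4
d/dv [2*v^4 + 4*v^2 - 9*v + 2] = 8*v^3 + 8*v - 9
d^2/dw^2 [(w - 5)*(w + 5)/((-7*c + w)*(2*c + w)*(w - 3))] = 2*(2*w*(2*c + w)^2*(7*c - w)^2*(w - 3) - 2*w*(2*c + w)^2*(7*c - w)*(w - 3)^2 + 2*w*(2*c + w)*(7*c - w)^2*(w - 3)^2 - (2*c + w)^2*(7*c - w)^2*(w - 5)*(w + 5) - (2*c + w)^2*(7*c - w)^2*(w - 3)^2 + (2*c + w)^2*(7*c - w)*(w - 5)*(w - 3)*(w + 5) - (2*c + w)^2*(w - 5)*(w - 3)^2*(w + 5) - (2*c + w)*(7*c - w)^2*(w - 5)*(w - 3)*(w + 5) + (2*c + w)*(7*c - w)*(w - 5)*(w - 3)^2*(w + 5) - (7*c - w)^2*(w - 5)*(w - 3)^2*(w + 5))/((2*c + w)^3*(7*c - w)^3*(w - 3)^3)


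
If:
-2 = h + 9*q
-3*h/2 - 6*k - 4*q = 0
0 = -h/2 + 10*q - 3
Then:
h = -94/29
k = 125/174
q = 4/29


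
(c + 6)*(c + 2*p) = c^2 + 2*c*p + 6*c + 12*p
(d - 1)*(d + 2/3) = d^2 - d/3 - 2/3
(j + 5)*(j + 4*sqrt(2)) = j^2 + 5*j + 4*sqrt(2)*j + 20*sqrt(2)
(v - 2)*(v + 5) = v^2 + 3*v - 10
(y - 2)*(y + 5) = y^2 + 3*y - 10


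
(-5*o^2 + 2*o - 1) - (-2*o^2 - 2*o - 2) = -3*o^2 + 4*o + 1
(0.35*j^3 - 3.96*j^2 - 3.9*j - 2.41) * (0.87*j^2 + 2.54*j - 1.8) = 0.3045*j^5 - 2.5562*j^4 - 14.0814*j^3 - 4.8747*j^2 + 0.898599999999999*j + 4.338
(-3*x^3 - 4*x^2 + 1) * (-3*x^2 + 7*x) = 9*x^5 - 9*x^4 - 28*x^3 - 3*x^2 + 7*x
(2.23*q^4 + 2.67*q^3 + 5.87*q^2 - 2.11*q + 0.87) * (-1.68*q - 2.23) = -3.7464*q^5 - 9.4585*q^4 - 15.8157*q^3 - 9.5453*q^2 + 3.2437*q - 1.9401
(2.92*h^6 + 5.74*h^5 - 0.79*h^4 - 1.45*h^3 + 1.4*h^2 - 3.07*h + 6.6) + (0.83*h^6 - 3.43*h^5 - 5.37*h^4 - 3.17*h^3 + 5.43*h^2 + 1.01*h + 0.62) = 3.75*h^6 + 2.31*h^5 - 6.16*h^4 - 4.62*h^3 + 6.83*h^2 - 2.06*h + 7.22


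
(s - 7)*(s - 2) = s^2 - 9*s + 14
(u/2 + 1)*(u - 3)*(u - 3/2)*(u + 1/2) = u^4/2 - u^3 - 23*u^2/8 + 27*u/8 + 9/4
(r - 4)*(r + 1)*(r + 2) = r^3 - r^2 - 10*r - 8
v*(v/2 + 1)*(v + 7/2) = v^3/2 + 11*v^2/4 + 7*v/2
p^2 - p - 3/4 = (p - 3/2)*(p + 1/2)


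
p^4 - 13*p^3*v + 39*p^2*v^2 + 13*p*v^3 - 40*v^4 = (p - 8*v)*(p - 5*v)*(p - v)*(p + v)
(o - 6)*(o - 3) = o^2 - 9*o + 18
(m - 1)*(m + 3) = m^2 + 2*m - 3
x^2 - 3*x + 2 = (x - 2)*(x - 1)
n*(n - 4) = n^2 - 4*n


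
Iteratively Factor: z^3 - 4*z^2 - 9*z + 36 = (z - 4)*(z^2 - 9) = (z - 4)*(z + 3)*(z - 3)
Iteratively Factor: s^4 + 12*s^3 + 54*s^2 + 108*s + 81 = (s + 3)*(s^3 + 9*s^2 + 27*s + 27) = (s + 3)^2*(s^2 + 6*s + 9) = (s + 3)^3*(s + 3)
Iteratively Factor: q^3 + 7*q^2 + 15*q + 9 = (q + 1)*(q^2 + 6*q + 9) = (q + 1)*(q + 3)*(q + 3)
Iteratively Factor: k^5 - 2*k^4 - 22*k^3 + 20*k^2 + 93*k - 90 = (k - 2)*(k^4 - 22*k^2 - 24*k + 45) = (k - 2)*(k - 1)*(k^3 + k^2 - 21*k - 45) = (k - 5)*(k - 2)*(k - 1)*(k^2 + 6*k + 9) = (k - 5)*(k - 2)*(k - 1)*(k + 3)*(k + 3)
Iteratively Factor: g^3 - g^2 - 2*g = (g + 1)*(g^2 - 2*g) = g*(g + 1)*(g - 2)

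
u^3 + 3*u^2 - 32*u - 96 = (u + 3)*(u - 4*sqrt(2))*(u + 4*sqrt(2))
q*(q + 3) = q^2 + 3*q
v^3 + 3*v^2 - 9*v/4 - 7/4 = (v - 1)*(v + 1/2)*(v + 7/2)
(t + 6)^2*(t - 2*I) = t^3 + 12*t^2 - 2*I*t^2 + 36*t - 24*I*t - 72*I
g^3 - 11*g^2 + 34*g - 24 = (g - 6)*(g - 4)*(g - 1)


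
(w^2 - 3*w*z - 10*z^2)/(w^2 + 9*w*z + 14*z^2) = (w - 5*z)/(w + 7*z)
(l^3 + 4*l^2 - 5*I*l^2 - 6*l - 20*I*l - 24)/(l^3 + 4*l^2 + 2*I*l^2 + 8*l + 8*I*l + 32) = (l - 3*I)/(l + 4*I)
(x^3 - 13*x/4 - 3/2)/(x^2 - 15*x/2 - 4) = (x^2 - x/2 - 3)/(x - 8)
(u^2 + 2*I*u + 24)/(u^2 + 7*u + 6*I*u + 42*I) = (u - 4*I)/(u + 7)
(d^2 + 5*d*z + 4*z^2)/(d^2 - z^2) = (-d - 4*z)/(-d + z)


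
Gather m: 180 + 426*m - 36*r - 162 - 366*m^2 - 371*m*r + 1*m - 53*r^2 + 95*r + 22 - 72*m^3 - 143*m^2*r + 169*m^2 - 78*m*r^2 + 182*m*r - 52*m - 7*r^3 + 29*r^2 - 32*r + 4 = -72*m^3 + m^2*(-143*r - 197) + m*(-78*r^2 - 189*r + 375) - 7*r^3 - 24*r^2 + 27*r + 44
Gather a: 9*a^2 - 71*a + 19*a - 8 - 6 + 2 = 9*a^2 - 52*a - 12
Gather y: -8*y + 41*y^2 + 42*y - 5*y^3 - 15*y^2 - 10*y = -5*y^3 + 26*y^2 + 24*y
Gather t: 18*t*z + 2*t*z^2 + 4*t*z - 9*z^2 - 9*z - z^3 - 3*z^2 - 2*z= t*(2*z^2 + 22*z) - z^3 - 12*z^2 - 11*z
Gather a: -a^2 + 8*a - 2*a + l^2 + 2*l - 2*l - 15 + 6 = -a^2 + 6*a + l^2 - 9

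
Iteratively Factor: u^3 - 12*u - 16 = (u - 4)*(u^2 + 4*u + 4) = (u - 4)*(u + 2)*(u + 2)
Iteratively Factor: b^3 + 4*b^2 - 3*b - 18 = (b - 2)*(b^2 + 6*b + 9) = (b - 2)*(b + 3)*(b + 3)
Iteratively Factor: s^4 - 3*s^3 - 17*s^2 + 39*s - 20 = (s - 5)*(s^3 + 2*s^2 - 7*s + 4) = (s - 5)*(s - 1)*(s^2 + 3*s - 4) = (s - 5)*(s - 1)^2*(s + 4)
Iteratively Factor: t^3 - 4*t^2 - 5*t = (t - 5)*(t^2 + t) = (t - 5)*(t + 1)*(t)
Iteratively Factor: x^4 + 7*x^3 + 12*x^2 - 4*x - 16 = (x - 1)*(x^3 + 8*x^2 + 20*x + 16) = (x - 1)*(x + 2)*(x^2 + 6*x + 8) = (x - 1)*(x + 2)^2*(x + 4)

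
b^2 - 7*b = b*(b - 7)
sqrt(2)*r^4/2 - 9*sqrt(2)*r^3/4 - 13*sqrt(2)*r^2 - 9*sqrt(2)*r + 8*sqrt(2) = (r - 8)*(r - 1/2)*(r + 2)*(sqrt(2)*r/2 + sqrt(2))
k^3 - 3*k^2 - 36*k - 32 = (k - 8)*(k + 1)*(k + 4)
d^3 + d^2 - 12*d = d*(d - 3)*(d + 4)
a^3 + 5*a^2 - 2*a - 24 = (a - 2)*(a + 3)*(a + 4)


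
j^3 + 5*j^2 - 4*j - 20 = (j - 2)*(j + 2)*(j + 5)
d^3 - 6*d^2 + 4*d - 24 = (d - 6)*(d - 2*I)*(d + 2*I)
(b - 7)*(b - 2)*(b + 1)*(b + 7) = b^4 - b^3 - 51*b^2 + 49*b + 98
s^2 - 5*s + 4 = (s - 4)*(s - 1)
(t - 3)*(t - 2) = t^2 - 5*t + 6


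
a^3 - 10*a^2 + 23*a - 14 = (a - 7)*(a - 2)*(a - 1)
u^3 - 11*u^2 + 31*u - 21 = (u - 7)*(u - 3)*(u - 1)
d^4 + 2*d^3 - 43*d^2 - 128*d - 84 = (d - 7)*(d + 1)*(d + 2)*(d + 6)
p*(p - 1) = p^2 - p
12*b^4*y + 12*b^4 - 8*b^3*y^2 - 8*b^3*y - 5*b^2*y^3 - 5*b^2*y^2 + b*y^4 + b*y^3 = (-6*b + y)*(-b + y)*(2*b + y)*(b*y + b)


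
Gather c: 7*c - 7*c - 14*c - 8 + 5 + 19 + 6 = 22 - 14*c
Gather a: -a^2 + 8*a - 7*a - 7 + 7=-a^2 + a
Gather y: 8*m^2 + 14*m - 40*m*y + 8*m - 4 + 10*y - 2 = 8*m^2 + 22*m + y*(10 - 40*m) - 6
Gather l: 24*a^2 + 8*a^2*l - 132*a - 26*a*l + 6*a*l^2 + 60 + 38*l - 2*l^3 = 24*a^2 + 6*a*l^2 - 132*a - 2*l^3 + l*(8*a^2 - 26*a + 38) + 60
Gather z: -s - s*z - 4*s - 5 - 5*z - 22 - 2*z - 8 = -5*s + z*(-s - 7) - 35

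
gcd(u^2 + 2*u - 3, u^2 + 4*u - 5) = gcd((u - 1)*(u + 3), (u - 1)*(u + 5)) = u - 1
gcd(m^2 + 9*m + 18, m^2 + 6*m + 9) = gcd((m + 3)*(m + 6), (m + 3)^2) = m + 3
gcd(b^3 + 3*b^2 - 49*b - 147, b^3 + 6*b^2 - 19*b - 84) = b^2 + 10*b + 21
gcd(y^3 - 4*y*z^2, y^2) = y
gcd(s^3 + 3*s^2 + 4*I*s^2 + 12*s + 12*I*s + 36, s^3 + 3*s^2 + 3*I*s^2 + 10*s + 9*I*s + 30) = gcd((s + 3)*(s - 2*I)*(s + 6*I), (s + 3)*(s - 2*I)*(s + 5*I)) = s^2 + s*(3 - 2*I) - 6*I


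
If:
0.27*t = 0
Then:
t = 0.00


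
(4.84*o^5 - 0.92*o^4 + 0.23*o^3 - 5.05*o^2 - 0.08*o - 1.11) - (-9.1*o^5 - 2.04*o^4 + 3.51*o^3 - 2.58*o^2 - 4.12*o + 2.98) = 13.94*o^5 + 1.12*o^4 - 3.28*o^3 - 2.47*o^2 + 4.04*o - 4.09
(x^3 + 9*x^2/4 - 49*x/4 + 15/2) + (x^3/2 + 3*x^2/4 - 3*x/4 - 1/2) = 3*x^3/2 + 3*x^2 - 13*x + 7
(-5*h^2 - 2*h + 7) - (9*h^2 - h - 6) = -14*h^2 - h + 13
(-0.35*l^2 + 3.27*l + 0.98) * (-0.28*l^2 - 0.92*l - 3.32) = 0.098*l^4 - 0.5936*l^3 - 2.1208*l^2 - 11.758*l - 3.2536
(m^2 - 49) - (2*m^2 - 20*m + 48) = -m^2 + 20*m - 97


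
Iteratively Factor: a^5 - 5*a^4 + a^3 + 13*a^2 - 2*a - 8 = (a - 2)*(a^4 - 3*a^3 - 5*a^2 + 3*a + 4) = (a - 4)*(a - 2)*(a^3 + a^2 - a - 1) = (a - 4)*(a - 2)*(a + 1)*(a^2 - 1) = (a - 4)*(a - 2)*(a - 1)*(a + 1)*(a + 1)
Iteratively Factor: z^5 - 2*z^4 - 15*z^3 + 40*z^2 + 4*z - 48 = (z - 2)*(z^4 - 15*z^2 + 10*z + 24) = (z - 2)^2*(z^3 + 2*z^2 - 11*z - 12) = (z - 2)^2*(z + 1)*(z^2 + z - 12) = (z - 3)*(z - 2)^2*(z + 1)*(z + 4)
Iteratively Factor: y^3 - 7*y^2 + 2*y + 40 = (y - 5)*(y^2 - 2*y - 8) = (y - 5)*(y - 4)*(y + 2)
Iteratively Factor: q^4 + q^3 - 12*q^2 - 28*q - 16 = (q + 2)*(q^3 - q^2 - 10*q - 8) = (q + 2)^2*(q^2 - 3*q - 4) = (q + 1)*(q + 2)^2*(q - 4)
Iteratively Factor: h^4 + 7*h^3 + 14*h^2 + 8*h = (h + 4)*(h^3 + 3*h^2 + 2*h) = (h + 2)*(h + 4)*(h^2 + h) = (h + 1)*(h + 2)*(h + 4)*(h)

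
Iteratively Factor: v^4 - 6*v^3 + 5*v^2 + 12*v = (v - 4)*(v^3 - 2*v^2 - 3*v) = v*(v - 4)*(v^2 - 2*v - 3) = v*(v - 4)*(v - 3)*(v + 1)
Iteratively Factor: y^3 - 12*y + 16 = (y + 4)*(y^2 - 4*y + 4) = (y - 2)*(y + 4)*(y - 2)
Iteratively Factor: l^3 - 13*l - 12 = (l - 4)*(l^2 + 4*l + 3) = (l - 4)*(l + 1)*(l + 3)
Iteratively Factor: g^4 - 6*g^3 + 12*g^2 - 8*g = (g - 2)*(g^3 - 4*g^2 + 4*g) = (g - 2)^2*(g^2 - 2*g) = g*(g - 2)^2*(g - 2)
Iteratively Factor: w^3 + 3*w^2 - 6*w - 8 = (w + 1)*(w^2 + 2*w - 8) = (w + 1)*(w + 4)*(w - 2)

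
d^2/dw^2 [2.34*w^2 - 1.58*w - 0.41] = 4.68000000000000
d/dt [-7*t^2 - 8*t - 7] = -14*t - 8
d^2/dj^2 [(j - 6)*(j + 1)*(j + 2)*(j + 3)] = 12*j^2 - 50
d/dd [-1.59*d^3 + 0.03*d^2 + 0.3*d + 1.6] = -4.77*d^2 + 0.06*d + 0.3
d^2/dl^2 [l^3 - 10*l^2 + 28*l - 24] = 6*l - 20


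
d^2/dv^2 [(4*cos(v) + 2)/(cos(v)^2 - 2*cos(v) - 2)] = 4*(5*sin(v)^4*cos(v) + 4*sin(v)^4 - 7*sin(v)^2 + 5*cos(v)/4 + 3*cos(3*v) - cos(5*v)/4 + 5)/(sin(v)^2 + 2*cos(v) + 1)^3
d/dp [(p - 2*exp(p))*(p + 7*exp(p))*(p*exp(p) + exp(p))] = (p^3 + 10*p^2*exp(p) + 4*p^2 - 42*p*exp(2*p) + 20*p*exp(p) + 2*p - 56*exp(2*p) + 5*exp(p))*exp(p)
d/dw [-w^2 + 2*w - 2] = 2 - 2*w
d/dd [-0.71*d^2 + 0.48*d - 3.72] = 0.48 - 1.42*d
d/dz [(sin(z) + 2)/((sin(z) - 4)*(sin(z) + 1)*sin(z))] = (-2*sin(z)^3 - 3*sin(z)^2 + 12*sin(z) + 8)*cos(z)/((sin(z) - 4)^2*(sin(z) + 1)^2*sin(z)^2)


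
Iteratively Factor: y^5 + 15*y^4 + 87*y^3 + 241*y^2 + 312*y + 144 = (y + 4)*(y^4 + 11*y^3 + 43*y^2 + 69*y + 36) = (y + 3)*(y + 4)*(y^3 + 8*y^2 + 19*y + 12) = (y + 1)*(y + 3)*(y + 4)*(y^2 + 7*y + 12) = (y + 1)*(y + 3)*(y + 4)^2*(y + 3)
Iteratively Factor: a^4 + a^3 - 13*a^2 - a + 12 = (a - 3)*(a^3 + 4*a^2 - a - 4) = (a - 3)*(a - 1)*(a^2 + 5*a + 4) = (a - 3)*(a - 1)*(a + 1)*(a + 4)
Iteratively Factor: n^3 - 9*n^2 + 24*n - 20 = (n - 2)*(n^2 - 7*n + 10) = (n - 5)*(n - 2)*(n - 2)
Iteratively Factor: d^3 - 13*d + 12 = (d - 1)*(d^2 + d - 12) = (d - 1)*(d + 4)*(d - 3)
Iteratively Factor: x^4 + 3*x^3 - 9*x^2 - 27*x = (x - 3)*(x^3 + 6*x^2 + 9*x) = (x - 3)*(x + 3)*(x^2 + 3*x) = x*(x - 3)*(x + 3)*(x + 3)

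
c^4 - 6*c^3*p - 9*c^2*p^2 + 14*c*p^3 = c*(c - 7*p)*(c - p)*(c + 2*p)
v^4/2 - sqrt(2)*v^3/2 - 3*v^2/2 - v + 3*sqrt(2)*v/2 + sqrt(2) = (v/2 + 1/2)*(v - 2)*(v + 1)*(v - sqrt(2))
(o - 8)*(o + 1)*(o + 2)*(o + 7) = o^4 + 2*o^3 - 57*o^2 - 170*o - 112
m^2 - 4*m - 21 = (m - 7)*(m + 3)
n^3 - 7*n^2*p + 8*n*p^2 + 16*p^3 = (n - 4*p)^2*(n + p)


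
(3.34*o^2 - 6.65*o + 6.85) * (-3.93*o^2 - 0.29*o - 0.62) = -13.1262*o^4 + 25.1659*o^3 - 27.0628*o^2 + 2.1365*o - 4.247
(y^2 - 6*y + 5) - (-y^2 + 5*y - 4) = 2*y^2 - 11*y + 9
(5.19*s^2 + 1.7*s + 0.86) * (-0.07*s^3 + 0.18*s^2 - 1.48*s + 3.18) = -0.3633*s^5 + 0.8152*s^4 - 7.4354*s^3 + 14.143*s^2 + 4.1332*s + 2.7348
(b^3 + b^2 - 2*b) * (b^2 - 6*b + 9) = b^5 - 5*b^4 + b^3 + 21*b^2 - 18*b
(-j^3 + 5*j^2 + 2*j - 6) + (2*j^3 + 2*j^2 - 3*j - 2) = j^3 + 7*j^2 - j - 8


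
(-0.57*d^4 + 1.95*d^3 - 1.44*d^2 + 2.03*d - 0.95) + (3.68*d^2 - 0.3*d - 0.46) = -0.57*d^4 + 1.95*d^3 + 2.24*d^2 + 1.73*d - 1.41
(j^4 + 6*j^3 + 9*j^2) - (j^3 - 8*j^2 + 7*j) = j^4 + 5*j^3 + 17*j^2 - 7*j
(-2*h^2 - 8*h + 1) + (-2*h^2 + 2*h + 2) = -4*h^2 - 6*h + 3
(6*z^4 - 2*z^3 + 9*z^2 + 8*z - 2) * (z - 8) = 6*z^5 - 50*z^4 + 25*z^3 - 64*z^2 - 66*z + 16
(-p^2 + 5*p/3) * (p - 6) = -p^3 + 23*p^2/3 - 10*p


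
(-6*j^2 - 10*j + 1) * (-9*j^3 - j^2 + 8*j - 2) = 54*j^5 + 96*j^4 - 47*j^3 - 69*j^2 + 28*j - 2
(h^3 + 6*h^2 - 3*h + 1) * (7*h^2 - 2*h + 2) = 7*h^5 + 40*h^4 - 31*h^3 + 25*h^2 - 8*h + 2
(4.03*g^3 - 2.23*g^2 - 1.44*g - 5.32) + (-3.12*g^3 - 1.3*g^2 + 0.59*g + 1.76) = 0.91*g^3 - 3.53*g^2 - 0.85*g - 3.56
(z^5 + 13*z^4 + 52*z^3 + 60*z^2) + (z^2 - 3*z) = z^5 + 13*z^4 + 52*z^3 + 61*z^2 - 3*z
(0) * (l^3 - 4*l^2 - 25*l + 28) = 0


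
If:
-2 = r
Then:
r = -2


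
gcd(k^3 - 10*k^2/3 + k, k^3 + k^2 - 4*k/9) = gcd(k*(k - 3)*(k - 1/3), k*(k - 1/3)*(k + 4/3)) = k^2 - k/3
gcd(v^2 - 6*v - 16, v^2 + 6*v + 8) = v + 2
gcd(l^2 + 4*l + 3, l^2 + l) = l + 1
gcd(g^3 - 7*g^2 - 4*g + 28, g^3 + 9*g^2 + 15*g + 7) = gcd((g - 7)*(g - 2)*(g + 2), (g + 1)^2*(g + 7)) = 1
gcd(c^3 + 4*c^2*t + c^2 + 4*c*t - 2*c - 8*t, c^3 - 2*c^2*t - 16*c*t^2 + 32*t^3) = c + 4*t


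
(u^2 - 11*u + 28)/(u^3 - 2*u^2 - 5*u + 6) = (u^2 - 11*u + 28)/(u^3 - 2*u^2 - 5*u + 6)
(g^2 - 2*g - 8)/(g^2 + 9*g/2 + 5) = 2*(g - 4)/(2*g + 5)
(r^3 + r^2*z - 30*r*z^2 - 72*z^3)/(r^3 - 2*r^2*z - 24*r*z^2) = (r + 3*z)/r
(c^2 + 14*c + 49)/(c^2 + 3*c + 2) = (c^2 + 14*c + 49)/(c^2 + 3*c + 2)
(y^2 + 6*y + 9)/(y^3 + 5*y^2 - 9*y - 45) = (y + 3)/(y^2 + 2*y - 15)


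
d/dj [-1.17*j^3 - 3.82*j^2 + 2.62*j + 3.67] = -3.51*j^2 - 7.64*j + 2.62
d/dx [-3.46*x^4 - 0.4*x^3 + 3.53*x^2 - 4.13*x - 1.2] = -13.84*x^3 - 1.2*x^2 + 7.06*x - 4.13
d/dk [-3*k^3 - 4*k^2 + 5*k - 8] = -9*k^2 - 8*k + 5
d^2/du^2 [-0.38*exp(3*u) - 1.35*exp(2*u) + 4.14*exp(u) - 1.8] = (-3.42*exp(2*u) - 5.4*exp(u) + 4.14)*exp(u)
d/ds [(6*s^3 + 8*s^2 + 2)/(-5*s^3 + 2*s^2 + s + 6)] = 2*(26*s^4 + 6*s^3 + 73*s^2 + 44*s - 1)/(25*s^6 - 20*s^5 - 6*s^4 - 56*s^3 + 25*s^2 + 12*s + 36)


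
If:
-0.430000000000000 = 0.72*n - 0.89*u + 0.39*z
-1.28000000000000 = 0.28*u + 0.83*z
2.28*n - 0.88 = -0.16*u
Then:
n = 0.38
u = 0.10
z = -1.58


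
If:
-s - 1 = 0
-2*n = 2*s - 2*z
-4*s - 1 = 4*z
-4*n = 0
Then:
No Solution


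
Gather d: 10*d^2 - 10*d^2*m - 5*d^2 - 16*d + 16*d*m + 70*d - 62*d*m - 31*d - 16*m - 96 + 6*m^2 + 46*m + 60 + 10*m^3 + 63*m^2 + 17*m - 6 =d^2*(5 - 10*m) + d*(23 - 46*m) + 10*m^3 + 69*m^2 + 47*m - 42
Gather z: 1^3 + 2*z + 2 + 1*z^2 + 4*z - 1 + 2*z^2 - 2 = 3*z^2 + 6*z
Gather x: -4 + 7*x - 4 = 7*x - 8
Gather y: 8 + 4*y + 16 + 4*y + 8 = 8*y + 32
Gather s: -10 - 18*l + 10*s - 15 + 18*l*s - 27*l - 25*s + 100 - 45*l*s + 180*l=135*l + s*(-27*l - 15) + 75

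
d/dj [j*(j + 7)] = 2*j + 7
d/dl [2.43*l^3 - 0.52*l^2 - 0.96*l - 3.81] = 7.29*l^2 - 1.04*l - 0.96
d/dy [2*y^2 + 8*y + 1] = 4*y + 8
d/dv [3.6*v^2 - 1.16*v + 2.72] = 7.2*v - 1.16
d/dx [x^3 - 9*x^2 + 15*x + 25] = 3*x^2 - 18*x + 15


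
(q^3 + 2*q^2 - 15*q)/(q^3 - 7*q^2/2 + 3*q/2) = 2*(q + 5)/(2*q - 1)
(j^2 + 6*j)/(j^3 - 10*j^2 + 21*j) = (j + 6)/(j^2 - 10*j + 21)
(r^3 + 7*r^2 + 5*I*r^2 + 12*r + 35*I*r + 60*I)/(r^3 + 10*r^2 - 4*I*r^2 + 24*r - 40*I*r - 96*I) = (r^2 + r*(3 + 5*I) + 15*I)/(r^2 + r*(6 - 4*I) - 24*I)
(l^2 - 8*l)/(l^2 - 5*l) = (l - 8)/(l - 5)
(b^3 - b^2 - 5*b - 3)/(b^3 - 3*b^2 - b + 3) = (b + 1)/(b - 1)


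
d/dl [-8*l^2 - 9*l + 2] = -16*l - 9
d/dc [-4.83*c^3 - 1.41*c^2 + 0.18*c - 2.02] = -14.49*c^2 - 2.82*c + 0.18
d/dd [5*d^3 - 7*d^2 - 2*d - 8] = 15*d^2 - 14*d - 2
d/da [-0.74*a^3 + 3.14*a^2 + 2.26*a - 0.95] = -2.22*a^2 + 6.28*a + 2.26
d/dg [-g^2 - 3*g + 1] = -2*g - 3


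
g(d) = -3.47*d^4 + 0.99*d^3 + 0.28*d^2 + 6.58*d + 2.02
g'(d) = -13.88*d^3 + 2.97*d^2 + 0.56*d + 6.58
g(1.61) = -5.84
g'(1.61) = -42.75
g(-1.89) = -60.38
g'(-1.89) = 109.84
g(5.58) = -3144.62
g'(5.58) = -2309.35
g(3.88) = -696.83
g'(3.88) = -757.28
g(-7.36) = -10608.12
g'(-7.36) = 5697.14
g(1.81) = -16.53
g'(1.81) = -64.98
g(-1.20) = -14.38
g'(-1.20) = 34.17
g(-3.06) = -348.10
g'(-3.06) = 430.37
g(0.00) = 2.02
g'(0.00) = 6.58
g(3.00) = -230.06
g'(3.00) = -339.77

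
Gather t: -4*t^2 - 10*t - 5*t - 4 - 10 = -4*t^2 - 15*t - 14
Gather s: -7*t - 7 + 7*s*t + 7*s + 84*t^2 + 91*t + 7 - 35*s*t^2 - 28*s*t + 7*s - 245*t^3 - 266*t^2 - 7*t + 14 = s*(-35*t^2 - 21*t + 14) - 245*t^3 - 182*t^2 + 77*t + 14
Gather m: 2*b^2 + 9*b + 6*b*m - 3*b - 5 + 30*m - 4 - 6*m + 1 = 2*b^2 + 6*b + m*(6*b + 24) - 8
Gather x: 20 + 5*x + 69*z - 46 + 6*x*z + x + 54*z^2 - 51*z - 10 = x*(6*z + 6) + 54*z^2 + 18*z - 36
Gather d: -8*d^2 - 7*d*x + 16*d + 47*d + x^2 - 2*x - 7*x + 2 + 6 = -8*d^2 + d*(63 - 7*x) + x^2 - 9*x + 8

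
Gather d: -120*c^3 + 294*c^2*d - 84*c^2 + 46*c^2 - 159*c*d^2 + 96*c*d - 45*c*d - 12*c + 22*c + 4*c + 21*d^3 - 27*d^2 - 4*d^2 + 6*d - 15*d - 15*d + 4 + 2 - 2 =-120*c^3 - 38*c^2 + 14*c + 21*d^3 + d^2*(-159*c - 31) + d*(294*c^2 + 51*c - 24) + 4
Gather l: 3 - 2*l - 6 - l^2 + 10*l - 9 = -l^2 + 8*l - 12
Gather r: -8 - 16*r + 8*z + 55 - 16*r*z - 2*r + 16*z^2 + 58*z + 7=r*(-16*z - 18) + 16*z^2 + 66*z + 54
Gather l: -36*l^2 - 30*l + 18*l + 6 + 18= -36*l^2 - 12*l + 24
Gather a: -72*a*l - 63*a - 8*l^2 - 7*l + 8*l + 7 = a*(-72*l - 63) - 8*l^2 + l + 7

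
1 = 1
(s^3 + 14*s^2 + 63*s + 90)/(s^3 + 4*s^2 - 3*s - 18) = (s^2 + 11*s + 30)/(s^2 + s - 6)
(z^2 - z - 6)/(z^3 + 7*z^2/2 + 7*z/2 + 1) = 2*(z - 3)/(2*z^2 + 3*z + 1)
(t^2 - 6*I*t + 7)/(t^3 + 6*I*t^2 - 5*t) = (t - 7*I)/(t*(t + 5*I))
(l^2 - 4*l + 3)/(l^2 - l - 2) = (-l^2 + 4*l - 3)/(-l^2 + l + 2)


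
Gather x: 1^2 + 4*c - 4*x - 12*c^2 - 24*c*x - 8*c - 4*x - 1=-12*c^2 - 4*c + x*(-24*c - 8)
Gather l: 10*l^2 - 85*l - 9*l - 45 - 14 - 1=10*l^2 - 94*l - 60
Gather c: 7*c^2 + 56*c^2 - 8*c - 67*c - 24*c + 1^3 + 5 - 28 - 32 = 63*c^2 - 99*c - 54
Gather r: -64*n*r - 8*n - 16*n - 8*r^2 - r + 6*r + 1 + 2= -24*n - 8*r^2 + r*(5 - 64*n) + 3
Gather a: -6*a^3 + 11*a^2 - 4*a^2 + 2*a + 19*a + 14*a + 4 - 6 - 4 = -6*a^3 + 7*a^2 + 35*a - 6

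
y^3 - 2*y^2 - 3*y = y*(y - 3)*(y + 1)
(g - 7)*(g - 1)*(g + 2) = g^3 - 6*g^2 - 9*g + 14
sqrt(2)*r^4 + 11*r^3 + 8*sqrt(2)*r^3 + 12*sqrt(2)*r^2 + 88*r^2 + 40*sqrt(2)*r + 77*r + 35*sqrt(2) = (r + 7)*(r + sqrt(2)/2)*(r + 5*sqrt(2))*(sqrt(2)*r + sqrt(2))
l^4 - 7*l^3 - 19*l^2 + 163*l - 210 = (l - 7)*(l - 3)*(l - 2)*(l + 5)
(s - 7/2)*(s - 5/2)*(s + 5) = s^3 - s^2 - 85*s/4 + 175/4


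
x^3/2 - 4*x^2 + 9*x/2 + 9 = (x/2 + 1/2)*(x - 6)*(x - 3)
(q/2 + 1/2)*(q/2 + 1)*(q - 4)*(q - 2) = q^4/4 - 3*q^3/4 - 2*q^2 + 3*q + 4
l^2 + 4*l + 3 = (l + 1)*(l + 3)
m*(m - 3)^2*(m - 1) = m^4 - 7*m^3 + 15*m^2 - 9*m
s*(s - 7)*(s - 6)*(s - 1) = s^4 - 14*s^3 + 55*s^2 - 42*s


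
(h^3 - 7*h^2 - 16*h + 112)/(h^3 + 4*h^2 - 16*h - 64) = (h - 7)/(h + 4)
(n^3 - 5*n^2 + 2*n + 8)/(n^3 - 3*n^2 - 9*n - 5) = (n^2 - 6*n + 8)/(n^2 - 4*n - 5)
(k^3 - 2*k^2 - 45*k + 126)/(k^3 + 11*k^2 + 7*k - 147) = (k - 6)/(k + 7)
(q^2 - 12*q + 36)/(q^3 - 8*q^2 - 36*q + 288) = (q - 6)/(q^2 - 2*q - 48)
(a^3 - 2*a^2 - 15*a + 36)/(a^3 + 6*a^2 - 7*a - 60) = (a - 3)/(a + 5)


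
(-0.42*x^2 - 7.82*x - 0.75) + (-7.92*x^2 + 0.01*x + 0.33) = -8.34*x^2 - 7.81*x - 0.42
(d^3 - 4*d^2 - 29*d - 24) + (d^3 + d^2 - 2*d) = 2*d^3 - 3*d^2 - 31*d - 24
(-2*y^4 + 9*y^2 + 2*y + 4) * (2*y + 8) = -4*y^5 - 16*y^4 + 18*y^3 + 76*y^2 + 24*y + 32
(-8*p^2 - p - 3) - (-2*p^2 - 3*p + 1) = -6*p^2 + 2*p - 4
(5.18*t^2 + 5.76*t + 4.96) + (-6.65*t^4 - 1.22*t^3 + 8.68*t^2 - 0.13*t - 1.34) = -6.65*t^4 - 1.22*t^3 + 13.86*t^2 + 5.63*t + 3.62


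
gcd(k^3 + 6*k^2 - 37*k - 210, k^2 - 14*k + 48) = k - 6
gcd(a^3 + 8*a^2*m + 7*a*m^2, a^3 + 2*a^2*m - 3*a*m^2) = a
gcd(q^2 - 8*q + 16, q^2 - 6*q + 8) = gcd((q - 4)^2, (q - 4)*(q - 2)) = q - 4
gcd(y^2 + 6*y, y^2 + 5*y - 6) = y + 6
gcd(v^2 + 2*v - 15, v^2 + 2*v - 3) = 1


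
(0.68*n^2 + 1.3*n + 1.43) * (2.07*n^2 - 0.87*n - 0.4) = 1.4076*n^4 + 2.0994*n^3 + 1.5571*n^2 - 1.7641*n - 0.572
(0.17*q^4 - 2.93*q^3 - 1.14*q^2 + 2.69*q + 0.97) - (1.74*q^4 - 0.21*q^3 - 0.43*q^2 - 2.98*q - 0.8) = -1.57*q^4 - 2.72*q^3 - 0.71*q^2 + 5.67*q + 1.77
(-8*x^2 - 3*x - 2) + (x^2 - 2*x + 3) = -7*x^2 - 5*x + 1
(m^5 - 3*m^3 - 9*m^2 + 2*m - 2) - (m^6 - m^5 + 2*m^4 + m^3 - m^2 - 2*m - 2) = -m^6 + 2*m^5 - 2*m^4 - 4*m^3 - 8*m^2 + 4*m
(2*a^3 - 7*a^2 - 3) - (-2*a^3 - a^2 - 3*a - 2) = 4*a^3 - 6*a^2 + 3*a - 1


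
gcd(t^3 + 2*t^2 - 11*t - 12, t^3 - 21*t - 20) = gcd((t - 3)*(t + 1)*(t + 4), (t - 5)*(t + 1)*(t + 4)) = t^2 + 5*t + 4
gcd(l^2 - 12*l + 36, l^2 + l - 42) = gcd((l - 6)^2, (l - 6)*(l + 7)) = l - 6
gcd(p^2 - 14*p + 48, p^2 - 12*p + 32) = p - 8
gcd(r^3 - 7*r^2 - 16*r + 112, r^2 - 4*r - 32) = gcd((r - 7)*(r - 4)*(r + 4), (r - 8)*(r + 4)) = r + 4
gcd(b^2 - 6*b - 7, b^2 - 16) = 1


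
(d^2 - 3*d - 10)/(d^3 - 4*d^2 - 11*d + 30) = (d + 2)/(d^2 + d - 6)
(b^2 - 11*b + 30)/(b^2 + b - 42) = (b - 5)/(b + 7)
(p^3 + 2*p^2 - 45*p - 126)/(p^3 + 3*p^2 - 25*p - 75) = (p^2 - p - 42)/(p^2 - 25)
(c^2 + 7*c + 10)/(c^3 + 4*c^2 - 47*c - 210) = (c + 2)/(c^2 - c - 42)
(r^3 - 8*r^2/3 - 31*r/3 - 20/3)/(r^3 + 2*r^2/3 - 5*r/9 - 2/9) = 3*(3*r^2 - 11*r - 20)/(9*r^2 - 3*r - 2)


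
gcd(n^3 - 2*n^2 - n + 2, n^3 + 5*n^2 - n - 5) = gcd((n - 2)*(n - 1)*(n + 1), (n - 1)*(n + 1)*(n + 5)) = n^2 - 1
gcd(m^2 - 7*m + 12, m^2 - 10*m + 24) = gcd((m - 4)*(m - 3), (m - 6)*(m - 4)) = m - 4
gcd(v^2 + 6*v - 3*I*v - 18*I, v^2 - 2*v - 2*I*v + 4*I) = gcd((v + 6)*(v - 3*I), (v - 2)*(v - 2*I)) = 1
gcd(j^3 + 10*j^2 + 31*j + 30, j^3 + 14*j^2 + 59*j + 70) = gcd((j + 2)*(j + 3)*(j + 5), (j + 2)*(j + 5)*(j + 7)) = j^2 + 7*j + 10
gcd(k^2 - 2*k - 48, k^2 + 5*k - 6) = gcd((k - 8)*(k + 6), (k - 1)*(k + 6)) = k + 6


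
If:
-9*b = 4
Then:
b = -4/9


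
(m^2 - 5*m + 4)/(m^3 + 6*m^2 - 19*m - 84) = (m - 1)/(m^2 + 10*m + 21)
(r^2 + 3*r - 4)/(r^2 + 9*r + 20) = (r - 1)/(r + 5)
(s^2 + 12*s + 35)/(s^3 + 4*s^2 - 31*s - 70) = (s + 5)/(s^2 - 3*s - 10)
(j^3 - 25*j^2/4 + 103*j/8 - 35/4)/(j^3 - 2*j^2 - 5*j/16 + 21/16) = 2*(2*j^2 - 9*j + 10)/(4*j^2 - j - 3)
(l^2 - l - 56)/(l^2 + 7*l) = (l - 8)/l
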